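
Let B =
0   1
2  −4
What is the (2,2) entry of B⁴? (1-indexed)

B² = [[2, −4], [−8, 18]]
B³ = [[−8, 18], [36, −80]]
B⁴ = [[36, −80], [−160, 356]]

356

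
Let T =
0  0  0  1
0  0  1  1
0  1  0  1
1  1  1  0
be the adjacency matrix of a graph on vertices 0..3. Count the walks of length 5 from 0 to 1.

6

The number of length-5 walks from vertex 0 to vertex 1 is entry (0,1) of T⁵, where T is the adjacency matrix.
T² = [[1, 1, 1, 0], [1, 2, 1, 1], [1, 1, 2, 1], [0, 1, 1, 3]]
T³ = [[0, 1, 1, 3], [1, 2, 3, 4], [1, 3, 2, 4], [3, 4, 4, 2]]
T⁴ = [[3, 4, 4, 2], [4, 7, 6, 6], [4, 6, 7, 6], [2, 6, 6, 11]]
T⁵ = [[2, 6, 6, 11], [6, 12, 13, 17], [6, 13, 12, 17], [11, 17, 17, 14]]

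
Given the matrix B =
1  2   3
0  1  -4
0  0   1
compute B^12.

B = I + N where N = [[0, 2, 3], [0, 0, -4], [0, 0, 0]] is strictly upper-triangular, so N^3 = 0.
(I + N)^12 = I + 12·N + 66·N^2 = [[1, 24, -492], [0, 1, -48], [0, 0, 1]].

[[1, 24, -492], [0, 1, -48], [0, 0, 1]]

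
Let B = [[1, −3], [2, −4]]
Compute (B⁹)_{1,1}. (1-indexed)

tr B = −3 and det B = 2, so the characteristic polynomial is λ² − (−3)λ + (2) with roots −2 and −1.
Eigenvectors give P = [[1, 3], [1, 2]] with P⁻¹ = [[−2, 3], [1, −1]], and B = P·diag(−2, −1)·P⁻¹.
Then B⁹ = P·diag(−512, −1)·P⁻¹ = [[−512, −3], [−512, −2]] · [[−2, 3], [1, −1]] = [[1021, −1533], [1022, −1534]].

1021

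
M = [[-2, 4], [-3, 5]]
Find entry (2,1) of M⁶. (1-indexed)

-189

tr M = 3 and det M = 2, so the characteristic polynomial is λ² − (3)λ + (2) with roots 2 and 1.
Eigenvectors give P = [[1, 4], [1, 3]] with P⁻¹ = [[-3, 4], [1, -1]], and M = P·diag(2, 1)·P⁻¹.
Then M⁶ = P·diag(64, 1)·P⁻¹ = [[64, 4], [64, 3]] · [[-3, 4], [1, -1]] = [[-188, 252], [-189, 253]].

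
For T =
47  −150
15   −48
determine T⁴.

tr T = −1 and det T = −6, so the characteristic polynomial is λ² − (−1)λ + (−6) with roots 2 and −3.
Eigenvectors give P = [[−10, −3], [−3, −1]] with P⁻¹ = [[−1, 3], [3, −10]], and T = P·diag(2, −3)·P⁻¹.
Then T⁴ = P·diag(16, 81)·P⁻¹ = [[−160, −243], [−48, −81]] · [[−1, 3], [3, −10]] = [[−569, 1950], [−195, 666]].

[[−569, 1950], [−195, 666]]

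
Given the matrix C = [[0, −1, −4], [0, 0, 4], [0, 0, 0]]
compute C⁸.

C is strictly triangular, hence nilpotent: C³ = 0, so C⁸ = 0.

[[0, 0, 0], [0, 0, 0], [0, 0, 0]]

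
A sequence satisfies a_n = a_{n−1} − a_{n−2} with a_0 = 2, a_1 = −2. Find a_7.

With companion matrix Q = [[1, −1], [1, 0]], [a_n, a_{n−1}]ᵀ = Q·[a_{n−1}, a_{n−2}]ᵀ, so [a_7, a_6]ᵀ = Q^6·[a_1, a_0]ᵀ.
Q^6 = [[1, 0], [0, 1]], giving [a_7, a_6]ᵀ = [[−2], [2]].

−2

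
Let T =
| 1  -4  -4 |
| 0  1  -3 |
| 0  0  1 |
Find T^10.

[[1, -40, 500], [0, 1, -30], [0, 0, 1]]

T = I + N where N = [[0, -4, -4], [0, 0, -3], [0, 0, 0]] is strictly upper-triangular, so N^3 = 0.
(I + N)^10 = I + 10·N + 45·N^2 = [[1, -40, 500], [0, 1, -30], [0, 0, 1]].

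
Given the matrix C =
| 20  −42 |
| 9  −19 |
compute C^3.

[[62, −126], [27, −55]]

tr C = 1 and det C = −2, so the characteristic polynomial is λ² − (1)λ + (−2) with roots 2 and −1.
Eigenvectors give P = [[−7, 2], [−3, 1]] with P⁻¹ = [[−1, 2], [−3, 7]], and C = P·diag(2, −1)·P⁻¹.
Then C^3 = P·diag(8, −1)·P⁻¹ = [[−56, −2], [−24, −1]] · [[−1, 2], [−3, 7]] = [[62, −126], [27, −55]].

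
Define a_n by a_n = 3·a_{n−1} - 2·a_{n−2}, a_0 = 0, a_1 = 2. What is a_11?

4094

With companion matrix C = [[3, -2], [1, 0]], [a_n, a_{n−1}]ᵀ = C·[a_{n−1}, a_{n−2}]ᵀ, so [a_11, a_10]ᵀ = C¹⁰·[a_1, a_0]ᵀ.
C¹⁰ = [[2047, -2046], [1023, -1022]], giving [a_11, a_10]ᵀ = [[4094], [2046]].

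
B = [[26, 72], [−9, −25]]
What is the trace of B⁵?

31

tr B = 1 and det B = −2, so the characteristic polynomial is λ² − (1)λ + (−2) with roots 2 and −1.
Eigenvectors give P = [[−3, −8], [1, 3]] with P⁻¹ = [[−3, −8], [1, 3]], and B = P·diag(2, −1)·P⁻¹.
Then B⁵ = P·diag(32, −1)·P⁻¹ = [[−96, 8], [32, −3]] · [[−3, −8], [1, 3]] = [[296, 792], [−99, −265]].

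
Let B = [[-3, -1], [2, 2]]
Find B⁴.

B² = [[7, 1], [-2, 2]]
B³ = [[-19, -5], [10, 6]]
B⁴ = [[47, 9], [-18, 2]]

[[47, 9], [-18, 2]]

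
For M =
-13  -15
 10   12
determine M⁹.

tr M = -1 and det M = -6, so the characteristic polynomial is λ² − (-1)λ + (-6) with roots -3 and 2.
Eigenvectors give P = [[3, -1], [-2, 1]] with P⁻¹ = [[1, 1], [2, 3]], and M = P·diag(-3, 2)·P⁻¹.
Then M⁹ = P·diag(-19683, 512)·P⁻¹ = [[-59049, -512], [39366, 512]] · [[1, 1], [2, 3]] = [[-60073, -60585], [40390, 40902]].

[[-60073, -60585], [40390, 40902]]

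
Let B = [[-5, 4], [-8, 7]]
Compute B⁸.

[[-6559, 6560], [-13120, 13121]]

tr B = 2 and det B = -3, so the characteristic polynomial is λ² − (2)λ + (-3) with roots -1 and 3.
Eigenvectors give P = [[1, -1], [1, -2]] with P⁻¹ = [[2, -1], [1, -1]], and B = P·diag(-1, 3)·P⁻¹.
Then B⁸ = P·diag(1, 6561)·P⁻¹ = [[1, -6561], [1, -13122]] · [[2, -1], [1, -1]] = [[-6559, 6560], [-13120, 13121]].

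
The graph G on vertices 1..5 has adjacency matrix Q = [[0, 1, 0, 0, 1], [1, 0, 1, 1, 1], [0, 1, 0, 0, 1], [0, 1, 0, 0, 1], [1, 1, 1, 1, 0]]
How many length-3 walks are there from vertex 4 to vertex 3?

2

The number of length-3 walks from vertex 4 to vertex 3 is entry (4,3) of Q³, where Q is the adjacency matrix.
Q² = [[2, 1, 2, 2, 1], [1, 4, 1, 1, 3], [2, 1, 2, 2, 1], [2, 1, 2, 2, 1], [1, 3, 1, 1, 4]]
Q³ = [[2, 7, 2, 2, 7], [7, 6, 7, 7, 7], [2, 7, 2, 2, 7], [2, 7, 2, 2, 7], [7, 7, 7, 7, 6]]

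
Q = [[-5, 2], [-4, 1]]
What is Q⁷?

tr Q = -4 and det Q = 3, so the characteristic polynomial is λ² − (-4)λ + (3) with roots -1 and -3.
Eigenvectors give P = [[-1, -1], [-2, -1]] with P⁻¹ = [[1, -1], [-2, 1]], and Q = P·diag(-1, -3)·P⁻¹.
Then Q⁷ = P·diag(-1, -2187)·P⁻¹ = [[1, 2187], [2, 2187]] · [[1, -1], [-2, 1]] = [[-4373, 2186], [-4372, 2185]].

[[-4373, 2186], [-4372, 2185]]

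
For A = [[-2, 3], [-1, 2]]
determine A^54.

[[1, 0], [0, 1]]

A² = I (check: tr A = 0 and det A = -1), so A^54 = I since 54 is even.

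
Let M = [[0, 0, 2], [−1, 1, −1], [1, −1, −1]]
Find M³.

[[0, 0, 8], [−4, 4, −4], [4, −4, −4]]

M² = [[2, −2, −2], [−2, 2, −2], [0, 0, 4]]
M³ = [[0, 0, 8], [−4, 4, −4], [4, −4, −4]]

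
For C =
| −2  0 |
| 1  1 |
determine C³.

[[−8, 0], [3, 1]]

C² = [[4, 0], [−1, 1]]
C³ = [[−8, 0], [3, 1]]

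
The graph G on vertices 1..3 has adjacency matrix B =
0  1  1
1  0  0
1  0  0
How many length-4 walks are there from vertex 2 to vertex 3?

2

The number of length-4 walks from vertex 2 to vertex 3 is entry (2,3) of B^4, where B is the adjacency matrix.
B^2 = [[2, 0, 0], [0, 1, 1], [0, 1, 1]]
B^3 = [[0, 2, 2], [2, 0, 0], [2, 0, 0]]
B^4 = [[4, 0, 0], [0, 2, 2], [0, 2, 2]]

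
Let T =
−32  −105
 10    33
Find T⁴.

tr T = 1 and det T = −6, so the characteristic polynomial is λ² − (1)λ + (−6) with roots −2 and 3.
Eigenvectors give P = [[7, −3], [−2, 1]] with P⁻¹ = [[1, 3], [2, 7]], and T = P·diag(−2, 3)·P⁻¹.
Then T⁴ = P·diag(16, 81)·P⁻¹ = [[112, −243], [−32, 81]] · [[1, 3], [2, 7]] = [[−374, −1365], [130, 471]].

[[−374, −1365], [130, 471]]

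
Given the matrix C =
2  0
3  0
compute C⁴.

[[16, 0], [24, 0]]

C² = [[4, 0], [6, 0]]
C³ = [[8, 0], [12, 0]]
C⁴ = [[16, 0], [24, 0]]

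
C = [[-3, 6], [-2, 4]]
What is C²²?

[[-3, 6], [-2, 4]]

C² = C (a projection; rank 1, trace 1), so C²² = C.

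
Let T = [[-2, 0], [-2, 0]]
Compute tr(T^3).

-8

T^2 = [[4, 0], [4, 0]]
T^3 = [[-8, 0], [-8, 0]]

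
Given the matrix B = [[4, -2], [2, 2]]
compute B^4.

B^2 = [[12, -12], [12, 0]]
B^3 = [[24, -48], [48, -24]]
B^4 = [[0, -144], [144, -144]]

[[0, -144], [144, -144]]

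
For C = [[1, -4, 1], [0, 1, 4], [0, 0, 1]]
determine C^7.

[[1, -28, -329], [0, 1, 28], [0, 0, 1]]

C = I + N where N = [[0, -4, 1], [0, 0, 4], [0, 0, 0]] is strictly upper-triangular, so N^3 = 0.
(I + N)^7 = I + 7·N + 21·N^2 = [[1, -28, -329], [0, 1, 28], [0, 0, 1]].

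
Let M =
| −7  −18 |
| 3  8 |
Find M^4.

[[−29, −90], [15, 46]]

tr M = 1 and det M = −2, so the characteristic polynomial is λ² − (1)λ + (−2) with roots 2 and −1.
Eigenvectors give P = [[2, −3], [−1, 1]] with P⁻¹ = [[−1, −3], [−1, −2]], and M = P·diag(2, −1)·P⁻¹.
Then M^4 = P·diag(16, 1)·P⁻¹ = [[32, −3], [−16, 1]] · [[−1, −3], [−1, −2]] = [[−29, −90], [15, 46]].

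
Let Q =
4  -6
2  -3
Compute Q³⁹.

[[4, -6], [2, -3]]

Q² = Q (a projection; rank 1, trace 1), so Q³⁹ = Q.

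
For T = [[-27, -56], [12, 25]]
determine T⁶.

[[5097, 10192], [-2184, -4367]]

tr T = -2 and det T = -3, so the characteristic polynomial is λ² − (-2)λ + (-3) with roots 1 and -3.
Eigenvectors give P = [[2, 7], [-1, -3]] with P⁻¹ = [[-3, -7], [1, 2]], and T = P·diag(1, -3)·P⁻¹.
Then T⁶ = P·diag(1, 729)·P⁻¹ = [[2, 5103], [-1, -2187]] · [[-3, -7], [1, 2]] = [[5097, 10192], [-2184, -4367]].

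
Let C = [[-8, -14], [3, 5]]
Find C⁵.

[[-218, -434], [93, 185]]

tr C = -3 and det C = 2, so the characteristic polynomial is λ² − (-3)λ + (2) with roots -1 and -2.
Eigenvectors give P = [[-2, 7], [1, -3]] with P⁻¹ = [[3, 7], [1, 2]], and C = P·diag(-1, -2)·P⁻¹.
Then C⁵ = P·diag(-1, -32)·P⁻¹ = [[2, -224], [-1, 96]] · [[3, 7], [1, 2]] = [[-218, -434], [93, 185]].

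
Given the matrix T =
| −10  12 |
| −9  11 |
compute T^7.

[[−388, 516], [−387, 515]]

tr T = 1 and det T = −2, so the characteristic polynomial is λ² − (1)λ + (−2) with roots 2 and −1.
Eigenvectors give P = [[1, 4], [1, 3]] with P⁻¹ = [[−3, 4], [1, −1]], and T = P·diag(2, −1)·P⁻¹.
Then T^7 = P·diag(128, −1)·P⁻¹ = [[128, −4], [128, −3]] · [[−3, 4], [1, −1]] = [[−388, 516], [−387, 515]].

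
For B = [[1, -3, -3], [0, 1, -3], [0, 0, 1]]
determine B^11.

[[1, -33, 462], [0, 1, -33], [0, 0, 1]]

B = I + N where N = [[0, -3, -3], [0, 0, -3], [0, 0, 0]] is strictly upper-triangular, so N^3 = 0.
(I + N)^11 = I + 11·N + 55·N^2 = [[1, -33, 462], [0, 1, -33], [0, 0, 1]].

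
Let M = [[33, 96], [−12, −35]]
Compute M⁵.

tr M = −2 and det M = −3, so the characteristic polynomial is λ² − (−2)λ + (−3) with roots 1 and −3.
Eigenvectors give P = [[−3, −8], [1, 3]] with P⁻¹ = [[−3, −8], [1, 3]], and M = P·diag(1, −3)·P⁻¹.
Then M⁵ = P·diag(1, −243)·P⁻¹ = [[−3, 1944], [1, −729]] · [[−3, −8], [1, 3]] = [[1953, 5856], [−732, −2195]].

[[1953, 5856], [−732, −2195]]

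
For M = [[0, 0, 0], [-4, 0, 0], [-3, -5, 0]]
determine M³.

M is strictly triangular, hence nilpotent: M³ = 0, so M³ = 0.

[[0, 0, 0], [0, 0, 0], [0, 0, 0]]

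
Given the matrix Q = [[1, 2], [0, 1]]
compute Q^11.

[[1, 22], [0, 1]]

Q = I + N where N = [[0, 2], [0, 0]] is strictly upper-triangular, so N^2 = 0.
(I + N)^11 = I + 11·N = [[1, 22], [0, 1]].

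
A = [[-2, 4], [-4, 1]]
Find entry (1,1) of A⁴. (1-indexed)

A² = [[-12, -4], [4, -15]]
A³ = [[40, -52], [52, 1]]
A⁴ = [[128, 108], [-108, 209]]

128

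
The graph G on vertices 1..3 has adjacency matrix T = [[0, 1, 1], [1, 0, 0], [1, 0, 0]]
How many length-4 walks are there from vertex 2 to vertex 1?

The number of length-4 walks from vertex 2 to vertex 1 is entry (2,1) of T⁴, where T is the adjacency matrix.
T² = [[2, 0, 0], [0, 1, 1], [0, 1, 1]]
T³ = [[0, 2, 2], [2, 0, 0], [2, 0, 0]]
T⁴ = [[4, 0, 0], [0, 2, 2], [0, 2, 2]]

0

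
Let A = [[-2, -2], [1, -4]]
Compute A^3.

[[8, -52], [26, -44]]

A^2 = [[2, 12], [-6, 14]]
A^3 = [[8, -52], [26, -44]]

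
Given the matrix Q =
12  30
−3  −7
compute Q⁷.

tr Q = 5 and det Q = 6, so the characteristic polynomial is λ² − (5)λ + (6) with roots 2 and 3.
Eigenvectors give P = [[−3, 10], [1, −3]] with P⁻¹ = [[3, 10], [1, 3]], and Q = P·diag(2, 3)·P⁻¹.
Then Q⁷ = P·diag(128, 2187)·P⁻¹ = [[−384, 21870], [128, −6561]] · [[3, 10], [1, 3]] = [[20718, 61770], [−6177, −18403]].

[[20718, 61770], [−6177, −18403]]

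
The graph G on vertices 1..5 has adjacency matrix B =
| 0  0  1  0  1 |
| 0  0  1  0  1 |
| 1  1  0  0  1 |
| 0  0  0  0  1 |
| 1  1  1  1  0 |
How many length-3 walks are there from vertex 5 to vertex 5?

The number of length-3 walks from vertex 5 to vertex 5 is entry (5,5) of B^3, where B is the adjacency matrix.
B^2 = [[2, 2, 1, 1, 1], [2, 2, 1, 1, 1], [1, 1, 3, 1, 2], [1, 1, 1, 1, 0], [1, 1, 2, 0, 4]]
B^3 = [[2, 2, 5, 1, 6], [2, 2, 5, 1, 6], [5, 5, 4, 2, 6], [1, 1, 2, 0, 4], [6, 6, 6, 4, 4]]

4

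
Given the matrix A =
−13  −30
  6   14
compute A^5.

[[−133, −330], [66, 164]]

tr A = 1 and det A = −2, so the characteristic polynomial is λ² − (1)λ + (−2) with roots −1 and 2.
Eigenvectors give P = [[5, −2], [−2, 1]] with P⁻¹ = [[1, 2], [2, 5]], and A = P·diag(−1, 2)·P⁻¹.
Then A^5 = P·diag(−1, 32)·P⁻¹ = [[−5, −64], [2, 32]] · [[1, 2], [2, 5]] = [[−133, −330], [66, 164]].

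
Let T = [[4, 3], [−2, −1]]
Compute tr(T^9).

tr T = 3 and det T = 2, so the characteristic polynomial is λ² − (3)λ + (2) with roots 2 and 1.
Eigenvectors give P = [[−3, 1], [2, −1]] with P⁻¹ = [[−1, −1], [−2, −3]], and T = P·diag(2, 1)·P⁻¹.
Then T^9 = P·diag(512, 1)·P⁻¹ = [[−1536, 1], [1024, −1]] · [[−1, −1], [−2, −3]] = [[1534, 1533], [−1022, −1021]].

513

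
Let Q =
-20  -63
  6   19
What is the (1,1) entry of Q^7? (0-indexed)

775

tr Q = -1 and det Q = -2, so the characteristic polynomial is λ² − (-1)λ + (-2) with roots -2 and 1.
Eigenvectors give P = [[-7, 3], [2, -1]] with P⁻¹ = [[-1, -3], [-2, -7]], and Q = P·diag(-2, 1)·P⁻¹.
Then Q^7 = P·diag(-128, 1)·P⁻¹ = [[896, 3], [-256, -1]] · [[-1, -3], [-2, -7]] = [[-902, -2709], [258, 775]].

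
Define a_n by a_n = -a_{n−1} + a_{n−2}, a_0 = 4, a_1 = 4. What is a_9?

With companion matrix T = [[-1, 1], [1, 0]], [a_n, a_{n−1}]ᵀ = T·[a_{n−1}, a_{n−2}]ᵀ, so [a_9, a_8]ᵀ = T⁸·[a_1, a_0]ᵀ.
T⁸ = [[34, -21], [-21, 13]], giving [a_9, a_8]ᵀ = [[52], [-32]].

52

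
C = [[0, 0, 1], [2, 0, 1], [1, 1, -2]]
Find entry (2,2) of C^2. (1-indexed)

1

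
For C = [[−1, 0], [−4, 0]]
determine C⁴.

[[1, 0], [4, 0]]

C² = [[1, 0], [4, 0]]
C³ = [[−1, 0], [−4, 0]]
C⁴ = [[1, 0], [4, 0]]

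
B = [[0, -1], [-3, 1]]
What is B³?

[[3, -4], [-12, 7]]

B² = [[3, -1], [-3, 4]]
B³ = [[3, -4], [-12, 7]]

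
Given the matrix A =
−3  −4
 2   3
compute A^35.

[[−3, −4], [2, 3]]

A² = I (check: tr A = 0 and det A = −1), so A^35 = A since 35 is odd.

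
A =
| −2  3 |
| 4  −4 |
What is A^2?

[[16, −18], [−24, 28]]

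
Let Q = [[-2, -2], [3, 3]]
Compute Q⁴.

Q² = Q (a projection; rank 1, trace 1), so Q⁴ = Q.

[[-2, -2], [3, 3]]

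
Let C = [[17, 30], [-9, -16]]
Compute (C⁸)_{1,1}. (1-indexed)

tr C = 1 and det C = -2, so the characteristic polynomial is λ² − (1)λ + (-2) with roots 2 and -1.
Eigenvectors give P = [[-2, -5], [1, 3]] with P⁻¹ = [[-3, -5], [1, 2]], and C = P·diag(2, -1)·P⁻¹.
Then C⁸ = P·diag(256, 1)·P⁻¹ = [[-512, -5], [256, 3]] · [[-3, -5], [1, 2]] = [[1531, 2550], [-765, -1274]].

1531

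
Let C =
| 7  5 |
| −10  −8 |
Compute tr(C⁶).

tr C = −1 and det C = −6, so the characteristic polynomial is λ² − (−1)λ + (−6) with roots −3 and 2.
Eigenvectors give P = [[−1, −1], [2, 1]] with P⁻¹ = [[1, 1], [−2, −1]], and C = P·diag(−3, 2)·P⁻¹.
Then C⁶ = P·diag(729, 64)·P⁻¹ = [[−729, −64], [1458, 64]] · [[1, 1], [−2, −1]] = [[−601, −665], [1330, 1394]].

793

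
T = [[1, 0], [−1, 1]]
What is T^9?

[[1, 0], [−9, 1]]

T = I + N where N = [[0, 0], [−1, 0]] is strictly lower-triangular, so N^2 = 0.
(I + N)^9 = I + 9·N = [[1, 0], [−9, 1]].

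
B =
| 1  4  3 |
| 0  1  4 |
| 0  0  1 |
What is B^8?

B = I + N where N = [[0, 4, 3], [0, 0, 4], [0, 0, 0]] is strictly upper-triangular, so N^3 = 0.
(I + N)^8 = I + 8·N + 28·N^2 = [[1, 32, 472], [0, 1, 32], [0, 0, 1]].

[[1, 32, 472], [0, 1, 32], [0, 0, 1]]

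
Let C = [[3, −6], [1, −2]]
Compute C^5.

C² = C (a projection; rank 1, trace 1), so C^5 = C.

[[3, −6], [1, −2]]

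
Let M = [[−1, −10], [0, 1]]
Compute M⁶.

[[1, 0], [0, 1]]

M² = I (check: tr M = 0 and det M = −1), so M⁶ = I since 6 is even.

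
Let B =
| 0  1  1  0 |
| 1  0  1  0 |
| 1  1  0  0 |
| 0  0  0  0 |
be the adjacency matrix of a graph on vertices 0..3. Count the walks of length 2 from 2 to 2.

2

The number of length-2 walks from vertex 2 to vertex 2 is entry (2,2) of B², where B is the adjacency matrix.
B² = [[2, 1, 1, 0], [1, 2, 1, 0], [1, 1, 2, 0], [0, 0, 0, 0]]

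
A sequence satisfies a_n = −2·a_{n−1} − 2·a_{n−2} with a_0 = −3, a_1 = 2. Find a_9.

With companion matrix Q = [[−2, −2], [1, 0]], [a_n, a_{n−1}]ᵀ = Q·[a_{n−1}, a_{n−2}]ᵀ, so [a_9, a_8]ᵀ = Q^8·[a_1, a_0]ᵀ.
Q^8 = [[16, 0], [0, 16]], giving [a_9, a_8]ᵀ = [[32], [−48]].

32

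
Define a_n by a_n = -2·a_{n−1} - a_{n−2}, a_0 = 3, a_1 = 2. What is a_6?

With companion matrix Q = [[-2, -1], [1, 0]], [a_n, a_{n−1}]ᵀ = Q·[a_{n−1}, a_{n−2}]ᵀ, so [a_6, a_5]ᵀ = Q⁵·[a_1, a_0]ᵀ.
Q⁵ = [[-6, -5], [5, 4]], giving [a_6, a_5]ᵀ = [[-27], [22]].

-27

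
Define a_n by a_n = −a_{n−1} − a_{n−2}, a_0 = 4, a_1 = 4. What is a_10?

4

With companion matrix Q = [[−1, −1], [1, 0]], [a_n, a_{n−1}]ᵀ = Q·[a_{n−1}, a_{n−2}]ᵀ, so [a_10, a_9]ᵀ = Q⁹·[a_1, a_0]ᵀ.
Q⁹ = [[1, 0], [0, 1]], giving [a_10, a_9]ᵀ = [[4], [4]].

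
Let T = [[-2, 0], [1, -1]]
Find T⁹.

[[-512, 0], [511, -1]]

tr T = -3 and det T = 2, so the characteristic polynomial is λ² − (-3)λ + (2) with roots -2 and -1.
Eigenvectors give P = [[1, 0], [-1, -1]] with P⁻¹ = [[1, 0], [-1, -1]], and T = P·diag(-2, -1)·P⁻¹.
Then T⁹ = P·diag(-512, -1)·P⁻¹ = [[-512, 0], [512, 1]] · [[1, 0], [-1, -1]] = [[-512, 0], [511, -1]].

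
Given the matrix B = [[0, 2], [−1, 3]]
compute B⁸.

[[−254, 510], [−255, 511]]

tr B = 3 and det B = 2, so the characteristic polynomial is λ² − (3)λ + (2) with roots 1 and 2.
Eigenvectors give P = [[2, −1], [1, −1]] with P⁻¹ = [[1, −1], [1, −2]], and B = P·diag(1, 2)·P⁻¹.
Then B⁸ = P·diag(1, 256)·P⁻¹ = [[2, −256], [1, −256]] · [[1, −1], [1, −2]] = [[−254, 510], [−255, 511]].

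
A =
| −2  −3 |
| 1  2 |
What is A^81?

A² = I (check: tr A = 0 and det A = −1), so A^81 = A since 81 is odd.

[[−2, −3], [1, 2]]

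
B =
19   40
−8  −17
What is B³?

tr B = 2 and det B = −3, so the characteristic polynomial is λ² − (2)λ + (−3) with roots 3 and −1.
Eigenvectors give P = [[5, −2], [−2, 1]] with P⁻¹ = [[1, 2], [2, 5]], and B = P·diag(3, −1)·P⁻¹.
Then B³ = P·diag(27, −1)·P⁻¹ = [[135, 2], [−54, −1]] · [[1, 2], [2, 5]] = [[139, 280], [−56, −113]].

[[139, 280], [−56, −113]]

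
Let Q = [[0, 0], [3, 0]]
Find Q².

[[0, 0], [0, 0]]

Q is strictly triangular, hence nilpotent: Q² = 0, so Q² = 0.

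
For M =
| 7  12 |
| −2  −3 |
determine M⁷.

[[6559, 13116], [−2186, −4371]]

tr M = 4 and det M = 3, so the characteristic polynomial is λ² − (4)λ + (3) with roots 3 and 1.
Eigenvectors give P = [[3, −2], [−1, 1]] with P⁻¹ = [[1, 2], [1, 3]], and M = P·diag(3, 1)·P⁻¹.
Then M⁷ = P·diag(2187, 1)·P⁻¹ = [[6561, −2], [−2187, 1]] · [[1, 2], [1, 3]] = [[6559, 13116], [−2186, −4371]].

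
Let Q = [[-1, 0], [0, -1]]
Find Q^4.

[[1, 0], [0, 1]]

Q^2 = [[1, 0], [0, 1]]
Q^3 = [[-1, 0], [0, -1]]
Q^4 = [[1, 0], [0, 1]]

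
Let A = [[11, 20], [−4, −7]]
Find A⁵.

[[1211, 2420], [−484, −967]]

tr A = 4 and det A = 3, so the characteristic polynomial is λ² − (4)λ + (3) with roots 1 and 3.
Eigenvectors give P = [[2, −5], [−1, 2]] with P⁻¹ = [[−2, −5], [−1, −2]], and A = P·diag(1, 3)·P⁻¹.
Then A⁵ = P·diag(1, 243)·P⁻¹ = [[2, −1215], [−1, 486]] · [[−2, −5], [−1, −2]] = [[1211, 2420], [−484, −967]].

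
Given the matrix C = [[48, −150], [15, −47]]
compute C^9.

[[201438, −605850], [60585, −182267]]

tr C = 1 and det C = −6, so the characteristic polynomial is λ² − (1)λ + (−6) with roots −2 and 3.
Eigenvectors give P = [[−3, 10], [−1, 3]] with P⁻¹ = [[3, −10], [1, −3]], and C = P·diag(−2, 3)·P⁻¹.
Then C^9 = P·diag(−512, 19683)·P⁻¹ = [[1536, 196830], [512, 59049]] · [[3, −10], [1, −3]] = [[201438, −605850], [60585, −182267]].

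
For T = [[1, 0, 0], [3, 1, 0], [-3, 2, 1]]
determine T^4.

T = I + N where N = [[0, 0, 0], [3, 0, 0], [-3, 2, 0]] is strictly lower-triangular, so N^3 = 0.
(I + N)^4 = I + 4·N + 6·N^2 = [[1, 0, 0], [12, 1, 0], [24, 8, 1]].

[[1, 0, 0], [12, 1, 0], [24, 8, 1]]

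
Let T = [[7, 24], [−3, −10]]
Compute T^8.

tr T = −3 and det T = 2, so the characteristic polynomial is λ² − (−3)λ + (2) with roots −1 and −2.
Eigenvectors give P = [[3, −8], [−1, 3]] with P⁻¹ = [[3, 8], [1, 3]], and T = P·diag(−1, −2)·P⁻¹.
Then T^8 = P·diag(1, 256)·P⁻¹ = [[3, −2048], [−1, 768]] · [[3, 8], [1, 3]] = [[−2039, −6120], [765, 2296]].

[[−2039, −6120], [765, 2296]]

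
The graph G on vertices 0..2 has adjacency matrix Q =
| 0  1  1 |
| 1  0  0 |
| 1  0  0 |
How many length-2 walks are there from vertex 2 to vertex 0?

0

The number of length-2 walks from vertex 2 to vertex 0 is entry (2,0) of Q², where Q is the adjacency matrix.
Q² = [[2, 0, 0], [0, 1, 1], [0, 1, 1]]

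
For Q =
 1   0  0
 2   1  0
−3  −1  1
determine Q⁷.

Q = I + N where N = [[0, 0, 0], [2, 0, 0], [−3, −1, 0]] is strictly lower-triangular, so N³ = 0.
(I + N)⁷ = I + 7·N + 21·N² = [[1, 0, 0], [14, 1, 0], [−63, −7, 1]].

[[1, 0, 0], [14, 1, 0], [−63, −7, 1]]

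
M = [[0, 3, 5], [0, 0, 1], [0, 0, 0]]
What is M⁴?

M is strictly triangular, hence nilpotent: M³ = 0, so M⁴ = 0.

[[0, 0, 0], [0, 0, 0], [0, 0, 0]]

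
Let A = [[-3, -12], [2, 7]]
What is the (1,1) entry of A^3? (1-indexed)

tr A = 4 and det A = 3, so the characteristic polynomial is λ² − (4)λ + (3) with roots 1 and 3.
Eigenvectors give P = [[-3, -2], [1, 1]] with P⁻¹ = [[-1, -2], [1, 3]], and A = P·diag(1, 3)·P⁻¹.
Then A^3 = P·diag(1, 27)·P⁻¹ = [[-3, -54], [1, 27]] · [[-1, -2], [1, 3]] = [[-51, -156], [26, 79]].

-51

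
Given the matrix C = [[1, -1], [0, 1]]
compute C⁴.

[[1, -4], [0, 1]]

C = I + N where N = [[0, -1], [0, 0]] is strictly upper-triangular, so N² = 0.
(I + N)⁴ = I + 4·N = [[1, -4], [0, 1]].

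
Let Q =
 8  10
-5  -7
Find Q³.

[[62, 70], [-35, -43]]

tr Q = 1 and det Q = -6, so the characteristic polynomial is λ² − (1)λ + (-6) with roots 3 and -2.
Eigenvectors give P = [[-2, 1], [1, -1]] with P⁻¹ = [[-1, -1], [-1, -2]], and Q = P·diag(3, -2)·P⁻¹.
Then Q³ = P·diag(27, -8)·P⁻¹ = [[-54, -8], [27, 8]] · [[-1, -1], [-1, -2]] = [[62, 70], [-35, -43]].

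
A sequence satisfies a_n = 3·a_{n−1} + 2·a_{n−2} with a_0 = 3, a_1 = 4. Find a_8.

With companion matrix M = [[3, 2], [1, 0]], [a_n, a_{n−1}]ᵀ = M·[a_{n−1}, a_{n−2}]ᵀ, so [a_8, a_7]ᵀ = M^7·[a_1, a_0]ᵀ.
M^7 = [[6279, 3526], [1763, 990]], giving [a_8, a_7]ᵀ = [[35694], [10022]].

35694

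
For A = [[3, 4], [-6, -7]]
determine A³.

tr A = -4 and det A = 3, so the characteristic polynomial is λ² − (-4)λ + (3) with roots -1 and -3.
Eigenvectors give P = [[-1, -2], [1, 3]] with P⁻¹ = [[-3, -2], [1, 1]], and A = P·diag(-1, -3)·P⁻¹.
Then A³ = P·diag(-1, -27)·P⁻¹ = [[1, 54], [-1, -81]] · [[-3, -2], [1, 1]] = [[51, 52], [-78, -79]].

[[51, 52], [-78, -79]]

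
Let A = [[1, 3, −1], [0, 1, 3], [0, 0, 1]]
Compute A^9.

A = I + N where N = [[0, 3, −1], [0, 0, 3], [0, 0, 0]] is strictly upper-triangular, so N^3 = 0.
(I + N)^9 = I + 9·N + 36·N^2 = [[1, 27, 315], [0, 1, 27], [0, 0, 1]].

[[1, 27, 315], [0, 1, 27], [0, 0, 1]]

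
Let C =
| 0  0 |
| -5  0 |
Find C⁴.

C is strictly triangular, hence nilpotent: C² = 0, so C⁴ = 0.

[[0, 0], [0, 0]]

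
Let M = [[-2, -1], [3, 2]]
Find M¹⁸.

M² = I (check: tr M = 0 and det M = -1), so M¹⁸ = I since 18 is even.

[[1, 0], [0, 1]]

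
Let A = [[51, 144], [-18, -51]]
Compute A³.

tr A = 0 and det A = -9, so the characteristic polynomial is λ² − (0)λ + (-9) with roots 3 and -3.
Eigenvectors give P = [[-3, 8], [1, -3]] with P⁻¹ = [[-3, -8], [-1, -3]], and A = P·diag(3, -3)·P⁻¹.
Then A³ = P·diag(27, -27)·P⁻¹ = [[-81, -216], [27, 81]] · [[-3, -8], [-1, -3]] = [[459, 1296], [-162, -459]].

[[459, 1296], [-162, -459]]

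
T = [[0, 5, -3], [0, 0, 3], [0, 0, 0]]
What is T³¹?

[[0, 0, 0], [0, 0, 0], [0, 0, 0]]

T is strictly triangular, hence nilpotent: T³ = 0, so T³¹ = 0.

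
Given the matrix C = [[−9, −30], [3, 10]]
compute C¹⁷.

[[−9, −30], [3, 10]]

C² = C (a projection; rank 1, trace 1), so C¹⁷ = C.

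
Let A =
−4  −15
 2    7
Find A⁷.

[[−634, −1905], [254, 763]]

tr A = 3 and det A = 2, so the characteristic polynomial is λ² − (3)λ + (2) with roots 2 and 1.
Eigenvectors give P = [[−5, −3], [2, 1]] with P⁻¹ = [[1, 3], [−2, −5]], and A = P·diag(2, 1)·P⁻¹.
Then A⁷ = P·diag(128, 1)·P⁻¹ = [[−640, −3], [256, 1]] · [[1, 3], [−2, −5]] = [[−634, −1905], [254, 763]].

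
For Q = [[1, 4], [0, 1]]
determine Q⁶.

[[1, 24], [0, 1]]

Q = I + N where N = [[0, 4], [0, 0]] is strictly upper-triangular, so N² = 0.
(I + N)⁶ = I + 6·N = [[1, 24], [0, 1]].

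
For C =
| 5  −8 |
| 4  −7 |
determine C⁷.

[[2189, −4376], [2188, −4375]]

tr C = −2 and det C = −3, so the characteristic polynomial is λ² − (−2)λ + (−3) with roots −3 and 1.
Eigenvectors give P = [[−1, 2], [−1, 1]] with P⁻¹ = [[1, −2], [1, −1]], and C = P·diag(−3, 1)·P⁻¹.
Then C⁷ = P·diag(−2187, 1)·P⁻¹ = [[2187, 2], [2187, 1]] · [[1, −2], [1, −1]] = [[2189, −4376], [2188, −4375]].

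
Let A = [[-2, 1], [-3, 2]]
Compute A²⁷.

A² = I (check: tr A = 0 and det A = -1), so A²⁷ = A since 27 is odd.

[[-2, 1], [-3, 2]]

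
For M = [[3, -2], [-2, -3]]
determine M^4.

M^2 = [[13, 0], [0, 13]]
M^3 = [[39, -26], [-26, -39]]
M^4 = [[169, 0], [0, 169]]

[[169, 0], [0, 169]]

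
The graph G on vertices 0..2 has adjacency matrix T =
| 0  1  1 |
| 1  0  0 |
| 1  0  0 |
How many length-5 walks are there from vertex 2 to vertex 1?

0

The number of length-5 walks from vertex 2 to vertex 1 is entry (2,1) of T⁵, where T is the adjacency matrix.
T² = [[2, 0, 0], [0, 1, 1], [0, 1, 1]]
T³ = [[0, 2, 2], [2, 0, 0], [2, 0, 0]]
T⁴ = [[4, 0, 0], [0, 2, 2], [0, 2, 2]]
T⁵ = [[0, 4, 4], [4, 0, 0], [4, 0, 0]]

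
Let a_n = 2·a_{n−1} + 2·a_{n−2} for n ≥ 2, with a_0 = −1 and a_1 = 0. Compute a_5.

With companion matrix B = [[2, 2], [1, 0]], [a_n, a_{n−1}]ᵀ = B·[a_{n−1}, a_{n−2}]ᵀ, so [a_5, a_4]ᵀ = B^4·[a_1, a_0]ᵀ.
B^4 = [[44, 32], [16, 12]], giving [a_5, a_4]ᵀ = [[−32], [−12]].

−32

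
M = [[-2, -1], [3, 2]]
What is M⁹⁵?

[[-2, -1], [3, 2]]

M² = I (check: tr M = 0 and det M = -1), so M⁹⁵ = M since 95 is odd.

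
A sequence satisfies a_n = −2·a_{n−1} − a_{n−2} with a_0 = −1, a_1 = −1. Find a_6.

11

With companion matrix Q = [[−2, −1], [1, 0]], [a_n, a_{n−1}]ᵀ = Q·[a_{n−1}, a_{n−2}]ᵀ, so [a_6, a_5]ᵀ = Q⁵·[a_1, a_0]ᵀ.
Q⁵ = [[−6, −5], [5, 4]], giving [a_6, a_5]ᵀ = [[11], [−9]].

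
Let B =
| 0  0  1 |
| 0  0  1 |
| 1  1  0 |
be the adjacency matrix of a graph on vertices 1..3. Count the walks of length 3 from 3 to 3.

0

The number of length-3 walks from vertex 3 to vertex 3 is entry (3,3) of B^3, where B is the adjacency matrix.
B^2 = [[1, 1, 0], [1, 1, 0], [0, 0, 2]]
B^3 = [[0, 0, 2], [0, 0, 2], [2, 2, 0]]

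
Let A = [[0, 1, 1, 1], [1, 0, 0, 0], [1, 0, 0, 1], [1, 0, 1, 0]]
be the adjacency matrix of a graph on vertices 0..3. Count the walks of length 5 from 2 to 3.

The number of length-5 walks from vertex 2 to vertex 3 is entry (2,3) of A⁵, where A is the adjacency matrix.
A² = [[3, 0, 1, 1], [0, 1, 1, 1], [1, 1, 2, 1], [1, 1, 1, 2]]
A³ = [[2, 3, 4, 4], [3, 0, 1, 1], [4, 1, 2, 3], [4, 1, 3, 2]]
A⁴ = [[11, 2, 6, 6], [2, 3, 4, 4], [6, 4, 7, 6], [6, 4, 6, 7]]
A⁵ = [[14, 11, 17, 17], [11, 2, 6, 6], [17, 6, 12, 13], [17, 6, 13, 12]]

13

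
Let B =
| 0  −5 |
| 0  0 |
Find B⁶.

B is strictly triangular, hence nilpotent: B² = 0, so B⁶ = 0.

[[0, 0], [0, 0]]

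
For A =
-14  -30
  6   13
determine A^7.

tr A = -1 and det A = -2, so the characteristic polynomial is λ² − (-1)λ + (-2) with roots -2 and 1.
Eigenvectors give P = [[5, -2], [-2, 1]] with P⁻¹ = [[1, 2], [2, 5]], and A = P·diag(-2, 1)·P⁻¹.
Then A^7 = P·diag(-128, 1)·P⁻¹ = [[-640, -2], [256, 1]] · [[1, 2], [2, 5]] = [[-644, -1290], [258, 517]].

[[-644, -1290], [258, 517]]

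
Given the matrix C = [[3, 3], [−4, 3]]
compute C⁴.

C² = [[−3, 18], [−24, −3]]
C³ = [[−81, 45], [−60, −81]]
C⁴ = [[−423, −108], [144, −423]]

[[−423, −108], [144, −423]]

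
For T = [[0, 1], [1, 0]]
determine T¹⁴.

[[1, 0], [0, 1]]

T² = I (check: tr T = 0 and det T = −1), so T¹⁴ = I since 14 is even.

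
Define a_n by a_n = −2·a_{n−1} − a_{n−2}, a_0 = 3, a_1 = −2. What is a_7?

With companion matrix C = [[−2, −1], [1, 0]], [a_n, a_{n−1}]ᵀ = C·[a_{n−1}, a_{n−2}]ᵀ, so [a_7, a_6]ᵀ = C^6·[a_1, a_0]ᵀ.
C^6 = [[7, 6], [−6, −5]], giving [a_7, a_6]ᵀ = [[4], [−3]].

4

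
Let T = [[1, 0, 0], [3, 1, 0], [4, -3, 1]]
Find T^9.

T = I + N where N = [[0, 0, 0], [3, 0, 0], [4, -3, 0]] is strictly lower-triangular, so N^3 = 0.
(I + N)^9 = I + 9·N + 36·N^2 = [[1, 0, 0], [27, 1, 0], [-288, -27, 1]].

[[1, 0, 0], [27, 1, 0], [-288, -27, 1]]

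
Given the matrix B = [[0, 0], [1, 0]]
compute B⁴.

[[0, 0], [0, 0]]

B is strictly triangular, hence nilpotent: B² = 0, so B⁴ = 0.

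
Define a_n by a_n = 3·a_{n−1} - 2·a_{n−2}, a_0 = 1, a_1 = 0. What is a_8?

With companion matrix M = [[3, -2], [1, 0]], [a_n, a_{n−1}]ᵀ = M·[a_{n−1}, a_{n−2}]ᵀ, so [a_8, a_7]ᵀ = M⁷·[a_1, a_0]ᵀ.
M⁷ = [[255, -254], [127, -126]], giving [a_8, a_7]ᵀ = [[-254], [-126]].

-254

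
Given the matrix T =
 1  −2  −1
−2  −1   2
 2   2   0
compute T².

[[3, −2, −5], [4, 9, 0], [−2, −6, 2]]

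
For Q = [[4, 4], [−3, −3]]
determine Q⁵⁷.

[[4, 4], [−3, −3]]

Q² = Q (a projection; rank 1, trace 1), so Q⁵⁷ = Q.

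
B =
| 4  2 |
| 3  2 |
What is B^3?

B^2 = [[22, 12], [18, 10]]
B^3 = [[124, 68], [102, 56]]

[[124, 68], [102, 56]]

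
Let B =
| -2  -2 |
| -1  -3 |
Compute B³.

[[-22, -42], [-21, -43]]

B² = [[6, 10], [5, 11]]
B³ = [[-22, -42], [-21, -43]]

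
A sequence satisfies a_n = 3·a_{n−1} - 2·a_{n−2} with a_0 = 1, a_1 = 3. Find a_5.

63

With companion matrix T = [[3, -2], [1, 0]], [a_n, a_{n−1}]ᵀ = T·[a_{n−1}, a_{n−2}]ᵀ, so [a_5, a_4]ᵀ = T^4·[a_1, a_0]ᵀ.
T^4 = [[31, -30], [15, -14]], giving [a_5, a_4]ᵀ = [[63], [31]].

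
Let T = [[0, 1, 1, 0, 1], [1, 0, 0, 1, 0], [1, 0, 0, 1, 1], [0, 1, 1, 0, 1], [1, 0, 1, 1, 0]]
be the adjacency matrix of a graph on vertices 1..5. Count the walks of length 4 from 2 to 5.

14

The number of length-4 walks from vertex 2 to vertex 5 is entry (2,5) of T⁴, where T is the adjacency matrix.
T² = [[3, 0, 1, 3, 1], [0, 2, 2, 0, 2], [1, 2, 3, 1, 2], [3, 0, 1, 3, 1], [1, 2, 2, 1, 3]]
T³ = [[2, 6, 7, 2, 7], [6, 0, 2, 6, 2], [7, 2, 4, 7, 5], [2, 6, 7, 2, 7], [7, 2, 5, 7, 4]]
T⁴ = [[20, 4, 11, 20, 11], [4, 12, 14, 4, 14], [11, 14, 19, 11, 18], [20, 4, 11, 20, 11], [11, 14, 18, 11, 19]]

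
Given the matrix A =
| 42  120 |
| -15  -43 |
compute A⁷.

[[18648, 55560], [-6945, -20707]]

tr A = -1 and det A = -6, so the characteristic polynomial is λ² − (-1)λ + (-6) with roots -3 and 2.
Eigenvectors give P = [[-8, -3], [3, 1]] with P⁻¹ = [[1, 3], [-3, -8]], and A = P·diag(-3, 2)·P⁻¹.
Then A⁷ = P·diag(-2187, 128)·P⁻¹ = [[17496, -384], [-6561, 128]] · [[1, 3], [-3, -8]] = [[18648, 55560], [-6945, -20707]].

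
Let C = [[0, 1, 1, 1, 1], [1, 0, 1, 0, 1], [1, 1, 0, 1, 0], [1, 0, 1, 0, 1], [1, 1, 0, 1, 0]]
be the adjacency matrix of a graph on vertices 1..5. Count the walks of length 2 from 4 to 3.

1

The number of length-2 walks from vertex 4 to vertex 3 is entry (4,3) of C², where C is the adjacency matrix.
C² = [[4, 2, 2, 2, 2], [2, 3, 1, 3, 1], [2, 1, 3, 1, 3], [2, 3, 1, 3, 1], [2, 1, 3, 1, 3]]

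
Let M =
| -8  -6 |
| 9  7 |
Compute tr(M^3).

tr M = -1 and det M = -2, so the characteristic polynomial is λ² − (-1)λ + (-2) with roots 1 and -2.
Eigenvectors give P = [[-2, -1], [3, 1]] with P⁻¹ = [[1, 1], [-3, -2]], and M = P·diag(1, -2)·P⁻¹.
Then M^3 = P·diag(1, -8)·P⁻¹ = [[-2, 8], [3, -8]] · [[1, 1], [-3, -2]] = [[-26, -18], [27, 19]].

-7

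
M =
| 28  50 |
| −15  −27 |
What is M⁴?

[[406, 650], [−195, −309]]

tr M = 1 and det M = −6, so the characteristic polynomial is λ² − (1)λ + (−6) with roots −2 and 3.
Eigenvectors give P = [[−5, −2], [3, 1]] with P⁻¹ = [[1, 2], [−3, −5]], and M = P·diag(−2, 3)·P⁻¹.
Then M⁴ = P·diag(16, 81)·P⁻¹ = [[−80, −162], [48, 81]] · [[1, 2], [−3, −5]] = [[406, 650], [−195, −309]].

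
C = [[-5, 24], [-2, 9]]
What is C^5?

[[-725, 2904], [-242, 969]]

tr C = 4 and det C = 3, so the characteristic polynomial is λ² − (4)λ + (3) with roots 1 and 3.
Eigenvectors give P = [[4, 3], [1, 1]] with P⁻¹ = [[1, -3], [-1, 4]], and C = P·diag(1, 3)·P⁻¹.
Then C^5 = P·diag(1, 243)·P⁻¹ = [[4, 729], [1, 243]] · [[1, -3], [-1, 4]] = [[-725, 2904], [-242, 969]].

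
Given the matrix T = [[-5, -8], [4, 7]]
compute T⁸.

tr T = 2 and det T = -3, so the characteristic polynomial is λ² − (2)λ + (-3) with roots -1 and 3.
Eigenvectors give P = [[2, -1], [-1, 1]] with P⁻¹ = [[1, 1], [1, 2]], and T = P·diag(-1, 3)·P⁻¹.
Then T⁸ = P·diag(1, 6561)·P⁻¹ = [[2, -6561], [-1, 6561]] · [[1, 1], [1, 2]] = [[-6559, -13120], [6560, 13121]].

[[-6559, -13120], [6560, 13121]]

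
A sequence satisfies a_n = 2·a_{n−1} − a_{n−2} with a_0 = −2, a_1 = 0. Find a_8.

With companion matrix Q = [[2, −1], [1, 0]], [a_n, a_{n−1}]ᵀ = Q·[a_{n−1}, a_{n−2}]ᵀ, so [a_8, a_7]ᵀ = Q⁷·[a_1, a_0]ᵀ.
Q⁷ = [[8, −7], [7, −6]], giving [a_8, a_7]ᵀ = [[14], [12]].

14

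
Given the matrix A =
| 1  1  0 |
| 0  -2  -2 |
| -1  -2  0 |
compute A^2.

[[1, -1, -2], [2, 8, 4], [-1, 3, 4]]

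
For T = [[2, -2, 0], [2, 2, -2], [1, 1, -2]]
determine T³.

[[-12, -12, 8], [8, -16, 4], [2, -6, 0]]

T² = [[0, -8, 4], [6, -2, 0], [2, -2, 2]]
T³ = [[-12, -12, 8], [8, -16, 4], [2, -6, 0]]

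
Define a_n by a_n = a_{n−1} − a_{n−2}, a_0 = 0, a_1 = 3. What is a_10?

With companion matrix Q = [[1, −1], [1, 0]], [a_n, a_{n−1}]ᵀ = Q·[a_{n−1}, a_{n−2}]ᵀ, so [a_10, a_9]ᵀ = Q⁹·[a_1, a_0]ᵀ.
Q⁹ = [[−1, 0], [0, −1]], giving [a_10, a_9]ᵀ = [[−3], [0]].

−3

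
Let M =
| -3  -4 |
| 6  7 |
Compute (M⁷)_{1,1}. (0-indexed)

6559

tr M = 4 and det M = 3, so the characteristic polynomial is λ² − (4)λ + (3) with roots 1 and 3.
Eigenvectors give P = [[-1, -2], [1, 3]] with P⁻¹ = [[-3, -2], [1, 1]], and M = P·diag(1, 3)·P⁻¹.
Then M⁷ = P·diag(1, 2187)·P⁻¹ = [[-1, -4374], [1, 6561]] · [[-3, -2], [1, 1]] = [[-4371, -4372], [6558, 6559]].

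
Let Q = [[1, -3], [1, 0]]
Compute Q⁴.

Q² = [[-2, -3], [1, -3]]
Q³ = [[-5, 6], [-2, -3]]
Q⁴ = [[1, 15], [-5, 6]]

[[1, 15], [-5, 6]]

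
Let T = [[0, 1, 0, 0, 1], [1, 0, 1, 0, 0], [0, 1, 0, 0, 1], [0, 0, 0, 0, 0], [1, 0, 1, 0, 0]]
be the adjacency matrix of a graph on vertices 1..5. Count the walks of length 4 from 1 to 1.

8

The number of length-4 walks from vertex 1 to vertex 1 is entry (1,1) of T^4, where T is the adjacency matrix.
T^2 = [[2, 0, 2, 0, 0], [0, 2, 0, 0, 2], [2, 0, 2, 0, 0], [0, 0, 0, 0, 0], [0, 2, 0, 0, 2]]
T^3 = [[0, 4, 0, 0, 4], [4, 0, 4, 0, 0], [0, 4, 0, 0, 4], [0, 0, 0, 0, 0], [4, 0, 4, 0, 0]]
T^4 = [[8, 0, 8, 0, 0], [0, 8, 0, 0, 8], [8, 0, 8, 0, 0], [0, 0, 0, 0, 0], [0, 8, 0, 0, 8]]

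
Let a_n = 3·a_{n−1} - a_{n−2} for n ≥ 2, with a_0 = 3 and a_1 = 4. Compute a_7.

1076

With companion matrix Q = [[3, -1], [1, 0]], [a_n, a_{n−1}]ᵀ = Q·[a_{n−1}, a_{n−2}]ᵀ, so [a_7, a_6]ᵀ = Q^6·[a_1, a_0]ᵀ.
Q^6 = [[377, -144], [144, -55]], giving [a_7, a_6]ᵀ = [[1076], [411]].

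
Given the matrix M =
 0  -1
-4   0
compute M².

[[4, 0], [0, 4]]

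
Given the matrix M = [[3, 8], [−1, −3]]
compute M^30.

M² = I (check: tr M = 0 and det M = −1), so M^30 = I since 30 is even.

[[1, 0], [0, 1]]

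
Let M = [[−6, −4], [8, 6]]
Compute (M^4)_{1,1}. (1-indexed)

tr M = 0 and det M = −4, so the characteristic polynomial is λ² − (0)λ + (−4) with roots −2 and 2.
Eigenvectors give P = [[1, 1], [−1, −2]] with P⁻¹ = [[2, 1], [−1, −1]], and M = P·diag(−2, 2)·P⁻¹.
Then M^4 = P·diag(16, 16)·P⁻¹ = [[16, 16], [−16, −32]] · [[2, 1], [−1, −1]] = [[16, 0], [0, 16]].

16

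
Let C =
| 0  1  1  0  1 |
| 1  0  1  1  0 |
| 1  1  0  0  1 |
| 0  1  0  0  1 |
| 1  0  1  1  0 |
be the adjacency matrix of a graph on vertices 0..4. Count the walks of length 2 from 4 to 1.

3

The number of length-2 walks from vertex 4 to vertex 1 is entry (4,1) of C^2, where C is the adjacency matrix.
C^2 = [[3, 1, 2, 2, 1], [1, 3, 1, 0, 3], [2, 1, 3, 2, 1], [2, 0, 2, 2, 0], [1, 3, 1, 0, 3]]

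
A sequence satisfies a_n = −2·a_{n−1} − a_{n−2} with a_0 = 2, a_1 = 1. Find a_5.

13

With companion matrix C = [[−2, −1], [1, 0]], [a_n, a_{n−1}]ᵀ = C·[a_{n−1}, a_{n−2}]ᵀ, so [a_5, a_4]ᵀ = C⁴·[a_1, a_0]ᵀ.
C⁴ = [[5, 4], [−4, −3]], giving [a_5, a_4]ᵀ = [[13], [−10]].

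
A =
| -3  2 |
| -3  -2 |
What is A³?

A² = [[3, -10], [15, -2]]
A³ = [[21, 26], [-39, 34]]

[[21, 26], [-39, 34]]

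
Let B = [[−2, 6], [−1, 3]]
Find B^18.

[[−2, 6], [−1, 3]]

B² = B (a projection; rank 1, trace 1), so B^18 = B.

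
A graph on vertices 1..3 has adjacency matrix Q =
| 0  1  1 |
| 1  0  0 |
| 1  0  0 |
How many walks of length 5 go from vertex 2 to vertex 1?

4

The number of length-5 walks from vertex 2 to vertex 1 is entry (2,1) of Q^5, where Q is the adjacency matrix.
Q^2 = [[2, 0, 0], [0, 1, 1], [0, 1, 1]]
Q^3 = [[0, 2, 2], [2, 0, 0], [2, 0, 0]]
Q^4 = [[4, 0, 0], [0, 2, 2], [0, 2, 2]]
Q^5 = [[0, 4, 4], [4, 0, 0], [4, 0, 0]]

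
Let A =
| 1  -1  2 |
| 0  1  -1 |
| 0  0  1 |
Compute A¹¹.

[[1, -11, 77], [0, 1, -11], [0, 0, 1]]

A = I + N where N = [[0, -1, 2], [0, 0, -1], [0, 0, 0]] is strictly upper-triangular, so N³ = 0.
(I + N)¹¹ = I + 11·N + 55·N² = [[1, -11, 77], [0, 1, -11], [0, 0, 1]].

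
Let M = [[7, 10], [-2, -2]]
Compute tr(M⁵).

275

tr M = 5 and det M = 6, so the characteristic polynomial is λ² − (5)λ + (6) with roots 2 and 3.
Eigenvectors give P = [[-2, 5], [1, -2]] with P⁻¹ = [[2, 5], [1, 2]], and M = P·diag(2, 3)·P⁻¹.
Then M⁵ = P·diag(32, 243)·P⁻¹ = [[-64, 1215], [32, -486]] · [[2, 5], [1, 2]] = [[1087, 2110], [-422, -812]].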